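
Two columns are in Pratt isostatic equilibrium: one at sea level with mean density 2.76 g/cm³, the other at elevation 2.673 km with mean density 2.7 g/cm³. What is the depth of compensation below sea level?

120 km

ρ_ref D = ρ (D + h) → D (ρ_ref − ρ) = ρ h.
D = ρ h/(ρ_ref − ρ) = 2.7 × 2.673 km/(2.76 − 2.7) = 120 km.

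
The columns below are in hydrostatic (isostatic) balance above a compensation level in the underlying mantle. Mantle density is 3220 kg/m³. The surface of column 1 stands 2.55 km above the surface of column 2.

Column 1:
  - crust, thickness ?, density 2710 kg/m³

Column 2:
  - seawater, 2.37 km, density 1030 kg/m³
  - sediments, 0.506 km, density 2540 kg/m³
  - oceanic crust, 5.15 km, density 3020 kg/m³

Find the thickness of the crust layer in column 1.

29 km

Take the compensation level at the base of the deeper column (depth z_c below the surface of column 1) and equate Σ ρ_i t_i down to z_c; mantle fills any gap and the z_c terms cancel.
Column 1: x×2710 + (z_c − 0 − x)×3220
Column 2: 2.55×0 + 2.37×1030 + 0.506×2540 + 5.15×3020 + (z_c − 2.55 − 8.026)×3220
The z_c×3220 term appears on both sides and cancels. Collect the known terms of each column as K = Σ(ρt)_known − 3220 × (depth of known layers): K_1 = 0 − 3220×0 = 0; K_2 = 19279.34 − 3220×(2.55 + 8.026) = −14775.38.
Balance: K_1 − x×(3220 − 2710) = K_2, so x = (K_1 − K_2)/(3220 − 2710) = 14775.4/510 = 29 km.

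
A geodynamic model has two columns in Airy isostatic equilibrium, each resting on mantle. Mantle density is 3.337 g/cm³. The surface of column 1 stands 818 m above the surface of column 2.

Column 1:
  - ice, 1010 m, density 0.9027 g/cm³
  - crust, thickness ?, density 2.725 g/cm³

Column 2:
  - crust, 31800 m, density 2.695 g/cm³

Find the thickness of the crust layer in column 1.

Take the compensation level at the base of the deeper column (depth z_c below the surface of column 1) and equate Σ ρ_i t_i down to z_c; mantle fills any gap and the z_c terms cancel.
Column 1: 1010×0.9027 + x×2.725 + (z_c − 1010 − x)×3.337
Column 2: 818×0 + 31800×2.695 + (z_c − 818 − 31800)×3.337
The z_c×3.337 term appears on both sides and cancels. Collect the known terms of each column as K = Σ(ρt)_known − 3.337 × (depth of known layers): K_1 = 911.727 − 3.337×1010 = −2458.643; K_2 = 85701 − 3.337×(818 + 31800) = −23145.266.
Balance: K_1 − x×(3.337 − 2.725) = K_2, so x = (K_1 − K_2)/(3.337 − 2.725) = 20686.6/0.612 = 33800 m.

33800 m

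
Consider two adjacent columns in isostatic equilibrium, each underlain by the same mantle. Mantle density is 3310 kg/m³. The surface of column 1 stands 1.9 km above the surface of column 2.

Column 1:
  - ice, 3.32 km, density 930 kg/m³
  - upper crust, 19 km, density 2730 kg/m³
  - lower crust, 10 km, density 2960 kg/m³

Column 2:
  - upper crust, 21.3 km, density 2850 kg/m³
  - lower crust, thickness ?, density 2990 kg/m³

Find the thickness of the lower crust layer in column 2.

19.8 km

Take the compensation level at the base of the deeper column (depth z_c below the surface of column 1) and equate Σ ρ_i t_i down to z_c; mantle fills any gap and the z_c terms cancel.
Column 1: 3.32×930 + 19×2730 + 10×2960 + (z_c − 32.32)×3310
Column 2: 1.9×0 + 21.3×2850 + x×2990 + (z_c − 1.9 − 21.3 − x)×3310
The z_c×3310 term appears on both sides and cancels. Collect the known terms of each column as K = Σ(ρt)_known − 3310 × (depth of known layers): K_1 = 84557.6 − 3310×32.32 = −22421.6; K_2 = 60705 − 3310×(1.9 + 21.3) = −16087.
Balance: K_1 = K_2 − x×(3310 − 2990), so x = (K_2 − K_1)/(3310 − 2990) = 6334.6/320 = 19.8 km.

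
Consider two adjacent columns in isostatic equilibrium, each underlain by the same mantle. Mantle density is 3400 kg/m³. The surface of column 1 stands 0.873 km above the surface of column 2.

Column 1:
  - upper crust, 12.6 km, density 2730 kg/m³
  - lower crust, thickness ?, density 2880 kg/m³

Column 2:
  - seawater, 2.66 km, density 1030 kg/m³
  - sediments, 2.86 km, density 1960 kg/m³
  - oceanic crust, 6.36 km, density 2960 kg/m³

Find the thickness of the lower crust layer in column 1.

14.9 km

Take the compensation level at the base of the deeper column (depth z_c below the surface of column 1) and equate Σ ρ_i t_i down to z_c; mantle fills any gap and the z_c terms cancel.
Column 1: 12.6×2730 + x×2880 + (z_c − 12.6 − x)×3400
Column 2: 0.873×0 + 2.66×1030 + 2.86×1960 + 6.36×2960 + (z_c − 0.873 − 11.88)×3400
The z_c×3400 term appears on both sides and cancels. Collect the known terms of each column as K = Σ(ρt)_known − 3400 × (depth of known layers): K_1 = 34398 − 3400×12.6 = −8442; K_2 = 27171 − 3400×(0.873 + 11.88) = −16189.2.
Balance: K_1 − x×(3400 − 2880) = K_2, so x = (K_1 − K_2)/(3400 − 2880) = 7747.2/520 = 14.9 km.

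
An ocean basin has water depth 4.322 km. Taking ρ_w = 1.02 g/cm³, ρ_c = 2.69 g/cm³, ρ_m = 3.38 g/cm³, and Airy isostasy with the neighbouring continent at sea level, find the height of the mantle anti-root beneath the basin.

10.5 km

Balancing pressure at the compensation depth: replacing crust with seawater at the top is compensated by replacing crust with mantle at the base: d (ρ_c − ρ_w) = a (ρ_m − ρ_c).
a = d (ρ_c − ρ_w)/(ρ_m − ρ_c) = 4.322 km × 1.67/0.69 = 10.5 km.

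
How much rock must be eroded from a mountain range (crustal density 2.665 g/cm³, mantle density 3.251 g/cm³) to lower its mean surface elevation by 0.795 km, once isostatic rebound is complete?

4.41 km

Net drop Δ = e − u = e − e ρ_c/ρ_m = e (ρ_m − ρ_c)/ρ_m.
e = Δ ρ_m/(ρ_m − ρ_c) = 0.795 km × 3.251/0.586 = 4.41 km.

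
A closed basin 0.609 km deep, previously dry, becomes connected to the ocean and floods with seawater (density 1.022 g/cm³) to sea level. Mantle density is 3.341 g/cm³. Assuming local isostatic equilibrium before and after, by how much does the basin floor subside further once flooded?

0.268 km

After flooding the water column is d + s deep. Its weight must equal the weight of mantle displaced by the extra subsidence s: (d + s) ρ_w = s ρ_m.
s = d ρ_w / (ρ_m − ρ_w) = 0.609 km × 1.022/(3.341 − 1.022) = 0.268 km.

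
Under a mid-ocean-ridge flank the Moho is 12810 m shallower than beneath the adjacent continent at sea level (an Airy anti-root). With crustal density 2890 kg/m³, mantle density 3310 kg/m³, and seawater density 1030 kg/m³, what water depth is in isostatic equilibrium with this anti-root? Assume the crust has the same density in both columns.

2890 m

Replacing a thickness d of crust by seawater at the top must be balanced by replacing crust with mantle at the base: d (ρ_c − ρ_w) = a (ρ_m − ρ_c).
d = a (ρ_m − ρ_c)/(ρ_c − ρ_w) = 12810 m × 420/1860 = 2890 m.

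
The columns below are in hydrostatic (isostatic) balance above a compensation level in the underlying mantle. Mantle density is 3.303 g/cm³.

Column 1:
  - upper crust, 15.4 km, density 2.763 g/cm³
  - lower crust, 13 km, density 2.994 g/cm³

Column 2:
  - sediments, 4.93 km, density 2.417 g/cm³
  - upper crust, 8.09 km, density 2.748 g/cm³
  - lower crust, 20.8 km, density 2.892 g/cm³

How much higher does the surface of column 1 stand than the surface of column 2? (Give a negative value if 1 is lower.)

For any compensation level in the mantle, the mantle terms cancel and isostasy reduces to e = (Σt_1 − Σt_2) − (Σ(ρt)_1 − Σ(ρt)_2) / ρ_m.
Σt_1 = 28.4 km; Σt_2 = 33.82 km; Σ(ρt)_1 = 81.4722; Σ(ρt)_2 = 94.30073 (in km·g/cm³).
e = (28.4 − 33.82) − (81.4722 − 94.30073) / 3.303 = −1.54 km.

−1.54 km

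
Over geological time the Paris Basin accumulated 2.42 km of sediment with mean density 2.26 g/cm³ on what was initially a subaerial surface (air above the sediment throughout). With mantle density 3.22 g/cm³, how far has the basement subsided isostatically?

1.7 km

Subaerial load: s = t ρ_sed / ρ_m = 2.42 km × 2.26/3.22 = 1.7 km.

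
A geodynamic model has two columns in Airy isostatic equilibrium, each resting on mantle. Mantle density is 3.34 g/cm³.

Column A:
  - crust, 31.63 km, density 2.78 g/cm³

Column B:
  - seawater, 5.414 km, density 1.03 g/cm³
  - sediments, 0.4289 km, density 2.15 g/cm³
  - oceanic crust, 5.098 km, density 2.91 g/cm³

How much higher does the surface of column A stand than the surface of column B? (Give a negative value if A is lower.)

0.75 km

For any compensation level in the mantle, the mantle terms cancel and isostasy reduces to e = (Σt_A − Σt_B) − (Σ(ρt)_A − Σ(ρt)_B) / ρ_m.
Σt_A = 31.63 km; Σt_B = 10.9409 km; Σ(ρt)_A = 87.9314; Σ(ρt)_B = 21.333735 (in km·g/cm³).
e = (31.63 − 10.9409) − (87.9314 − 21.333735) / 3.34 = 0.75 km.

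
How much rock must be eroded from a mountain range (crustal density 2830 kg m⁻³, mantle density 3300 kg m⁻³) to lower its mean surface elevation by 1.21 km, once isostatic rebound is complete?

8.5 km

Net drop Δ = e − u = e − e ρ_c/ρ_m = e (ρ_m − ρ_c)/ρ_m.
e = Δ ρ_m/(ρ_m − ρ_c) = 1.21 km × 3300/470 = 8.5 km.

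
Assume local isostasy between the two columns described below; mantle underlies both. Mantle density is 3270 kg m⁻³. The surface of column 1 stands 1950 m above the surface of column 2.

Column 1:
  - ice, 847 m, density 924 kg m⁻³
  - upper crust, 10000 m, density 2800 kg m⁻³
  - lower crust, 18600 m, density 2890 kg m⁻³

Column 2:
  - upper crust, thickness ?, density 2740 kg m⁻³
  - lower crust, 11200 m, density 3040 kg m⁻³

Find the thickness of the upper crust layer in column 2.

Take the compensation level at the base of the deeper column (depth z_c below the surface of column 1) and equate Σ ρ_i t_i down to z_c; mantle fills any gap and the z_c terms cancel.
Column 1: 847×924 + 10000×2800 + 18600×2890 + (z_c − 29447)×3270
Column 2: 1950×0 + x×2740 + 11200×3040 + (z_c − 1950 − 11200 − x)×3270
The z_c×3270 term appears on both sides and cancels. Collect the known terms of each column as K = Σ(ρt)_known − 3270 × (depth of known layers): K_1 = 82536628 − 3270×29447 = −13755062; K_2 = 34048000 − 3270×(1950 + 11200) = −8952500.
Balance: K_1 = K_2 − x×(3270 − 2740), so x = (K_2 − K_1)/(3270 − 2740) = 4802560/530 = 9060 m.

9060 m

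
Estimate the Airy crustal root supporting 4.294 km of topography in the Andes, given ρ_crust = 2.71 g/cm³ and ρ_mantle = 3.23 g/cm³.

Isostatic balance requires: the weight of the topography is balanced by the buoyancy of the root, ρ_c h = (ρ_m − ρ_c) r.
r = h · ρ_c / (ρ_m − ρ_c) = 4.294 km × 2.71 / (3.23 − 2.71) = 22.4 km.

22.4 km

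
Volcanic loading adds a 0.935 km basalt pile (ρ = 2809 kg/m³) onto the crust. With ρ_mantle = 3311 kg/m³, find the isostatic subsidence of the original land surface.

0.793 km

Subaerial loading: s = t ρ_load / ρ_m.
s = 0.935 km × 2809/3311 = 0.793 km.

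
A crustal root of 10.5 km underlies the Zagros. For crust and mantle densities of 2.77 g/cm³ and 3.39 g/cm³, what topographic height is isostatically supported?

2.35 km

For local isostatic compensation: ρ_c h = (ρ_m − ρ_c) r.
h = r (ρ_m − ρ_c) / ρ_c = 10.5 km × (3.39 − 2.77) / 2.77 = 2.35 km.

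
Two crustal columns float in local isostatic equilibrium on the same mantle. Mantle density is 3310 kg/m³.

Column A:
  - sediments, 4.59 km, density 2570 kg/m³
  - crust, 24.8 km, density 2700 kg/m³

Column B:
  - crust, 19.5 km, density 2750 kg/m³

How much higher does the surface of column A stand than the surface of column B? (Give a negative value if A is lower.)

For any compensation level in the mantle, the mantle terms cancel and isostasy reduces to e = (Σt_A − Σt_B) − (Σ(ρt)_A − Σ(ρt)_B) / ρ_m.
Σt_A = 29.39 km; Σt_B = 19.5 km; Σ(ρt)_A = 78756.3; Σ(ρt)_B = 53625 (in km·kg/m³).
e = (29.39 − 19.5) − (78756.3 − 53625) / 3310 = 2.3 km.

2.3 km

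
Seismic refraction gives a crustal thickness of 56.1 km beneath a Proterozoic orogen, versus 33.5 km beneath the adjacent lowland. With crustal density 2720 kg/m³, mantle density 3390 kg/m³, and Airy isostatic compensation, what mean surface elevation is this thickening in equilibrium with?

4.47 km

Excess crust Δ = 56.1 km − 33.5 km = 22.6 km, split between elevation h and root r with h + r = Δ.
Airy balance ρ_c h = (ρ_m − ρ_c) r gives r = h ρ_c/(ρ_m − ρ_c), so h (1 + ρ_c/(ρ_m − ρ_c)) = Δ, i.e. h = Δ (ρ_m − ρ_c)/ρ_m.
h = 22.6 km × 670/3390 = 4.47 km.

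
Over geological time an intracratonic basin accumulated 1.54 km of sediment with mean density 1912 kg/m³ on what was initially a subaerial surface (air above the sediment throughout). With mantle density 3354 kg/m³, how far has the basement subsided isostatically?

0.878 km

Subaerial load: s = t ρ_sed / ρ_m = 1.54 km × 1912/3354 = 0.878 km.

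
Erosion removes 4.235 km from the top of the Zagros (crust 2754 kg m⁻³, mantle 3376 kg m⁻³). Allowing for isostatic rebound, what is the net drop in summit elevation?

0.78 km

Rebound u = e ρ_c/ρ_m = 4.235 km × 2754/3376 = 3.455 km.
Net surface drop = e − u = 4.235 km − 3.455 km = e (ρ_m − ρ_c)/ρ_m = 0.78 km.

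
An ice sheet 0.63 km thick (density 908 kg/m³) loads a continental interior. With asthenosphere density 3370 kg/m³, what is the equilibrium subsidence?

0.17 km

Balancing pressure at the compensation depth: the ice load ρ_ice t is balanced by mantle displaced below, ρ_m s.
s = t ρ_ice / ρ_m = 0.63 km × 908/3370 = 0.17 km.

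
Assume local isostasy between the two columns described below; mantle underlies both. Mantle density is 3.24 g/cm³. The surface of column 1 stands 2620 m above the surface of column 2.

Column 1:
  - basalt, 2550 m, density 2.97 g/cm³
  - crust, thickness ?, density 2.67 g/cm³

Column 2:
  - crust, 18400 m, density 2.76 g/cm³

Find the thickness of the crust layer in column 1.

29200 m

Take the compensation level at the base of the deeper column (depth z_c below the surface of column 1) and equate Σ ρ_i t_i down to z_c; mantle fills any gap and the z_c terms cancel.
Column 1: 2550×2.97 + x×2.67 + (z_c − 2550 − x)×3.24
Column 2: 2620×0 + 18400×2.76 + (z_c − 2620 − 18400)×3.24
The z_c×3.24 term appears on both sides and cancels. Collect the known terms of each column as K = Σ(ρt)_known − 3.24 × (depth of known layers): K_1 = 7573.5 − 3.24×2550 = −688.5; K_2 = 50784 − 3.24×(2620 + 18400) = −17320.8.
Balance: K_1 − x×(3.24 − 2.67) = K_2, so x = (K_1 − K_2)/(3.24 − 2.67) = 16632.3/0.57 = 29200 m.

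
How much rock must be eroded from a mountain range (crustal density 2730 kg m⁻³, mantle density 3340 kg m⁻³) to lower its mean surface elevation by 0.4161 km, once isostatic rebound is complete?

2.28 km

Net drop Δ = e − u = e − e ρ_c/ρ_m = e (ρ_m − ρ_c)/ρ_m.
e = Δ ρ_m/(ρ_m − ρ_c) = 0.4161 km × 3340/610 = 2.28 km.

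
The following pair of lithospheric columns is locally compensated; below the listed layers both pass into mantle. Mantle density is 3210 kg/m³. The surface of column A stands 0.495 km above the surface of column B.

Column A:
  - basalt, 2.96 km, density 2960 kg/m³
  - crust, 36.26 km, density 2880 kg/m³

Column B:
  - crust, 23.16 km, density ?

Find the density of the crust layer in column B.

Take the compensation level at the base of the deeper column (depth z_c below the surface of column A) and equate Σ ρ_i t_i down to z_c; mantle fills any gap and the z_c terms cancel.
Column A: 2.96×2960 + 36.26×2880 + (z_c − 39.22)×3210
Column B: 0.495×0 + 23.16×ρ + (z_c − 0.495 − 23.16)×3210
The z_c×3210 term appears on both sides and cancels. Collect the known terms of each column as K = Σ(ρt)_known − 3210 × (depth of known layers): K_A = 113190.4 − 3210×39.22 = −12705.8; K_B = 0 − 3210×(0.495 + 23.16) = −75932.55.
Balance: K_A = K_B + 23.16×ρ, so ρ = (K_A − K_B)/23.16 = 63226.8/23.16 = 2730 kg/m³.

2730 kg/m³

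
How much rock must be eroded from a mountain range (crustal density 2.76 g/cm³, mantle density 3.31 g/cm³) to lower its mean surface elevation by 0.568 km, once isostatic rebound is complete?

Net drop Δ = e − u = e − e ρ_c/ρ_m = e (ρ_m − ρ_c)/ρ_m.
e = Δ ρ_m/(ρ_m − ρ_c) = 0.568 km × 3.31/0.55 = 3.42 km.

3.42 km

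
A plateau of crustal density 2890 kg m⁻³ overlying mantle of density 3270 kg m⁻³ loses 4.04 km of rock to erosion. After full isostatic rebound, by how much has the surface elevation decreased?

Rebound u = e ρ_c/ρ_m = 4.04 km × 2890/3270 = 3.571 km.
Net surface drop = e − u = 4.04 km − 3.571 km = e (ρ_m − ρ_c)/ρ_m = 0.469 km.

0.469 km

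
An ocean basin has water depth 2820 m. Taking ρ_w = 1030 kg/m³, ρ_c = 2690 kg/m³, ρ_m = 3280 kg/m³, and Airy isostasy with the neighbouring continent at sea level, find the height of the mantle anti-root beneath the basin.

Isostatic balance requires: replacing crust with seawater at the top is compensated by replacing crust with mantle at the base: d (ρ_c − ρ_w) = a (ρ_m − ρ_c).
a = d (ρ_c − ρ_w)/(ρ_m − ρ_c) = 2820 m × 1660/590 = 7930 m.

7930 m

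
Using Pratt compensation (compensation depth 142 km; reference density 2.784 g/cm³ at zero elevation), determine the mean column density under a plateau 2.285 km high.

2.74 g/cm³

Pratt balance: ρ_ref D = ρ (D + h).
ρ = ρ_ref D/(D + h) = 2.784 × 142 km/(142 km + 2.285 km) = 2.74 g/cm³.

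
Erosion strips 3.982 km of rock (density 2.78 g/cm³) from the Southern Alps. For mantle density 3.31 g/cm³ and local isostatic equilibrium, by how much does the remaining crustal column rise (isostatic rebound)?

3.34 km

Unloading: uplift u = e ρ_c/ρ_m = 3.982 km × 2.78/3.31 = 3.34 km.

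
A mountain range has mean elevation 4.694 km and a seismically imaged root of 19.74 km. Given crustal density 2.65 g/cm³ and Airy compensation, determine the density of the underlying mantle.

Airy balance: ρ_c h = (ρ_m − ρ_c) r → ρ_m = ρ_c (1 + h/r).
ρ_m = 2.65 × (1 + 4.694 km/19.74 km) = 3.28 g/cm³.

3.28 g/cm³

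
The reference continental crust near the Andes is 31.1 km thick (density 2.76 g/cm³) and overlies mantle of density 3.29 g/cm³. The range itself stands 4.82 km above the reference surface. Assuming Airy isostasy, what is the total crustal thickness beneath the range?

Root depth r = h ρ_c / (ρ_m − ρ_c) = 4.82 km × 2.76 / 0.53 = 25.1 km.
Total thickness = T + h + r = 31.1 km + 4.82 km + 25.1 km = 61 km.

61 km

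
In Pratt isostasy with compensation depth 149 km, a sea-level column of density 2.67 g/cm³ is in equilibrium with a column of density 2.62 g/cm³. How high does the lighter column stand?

2.84 km

ρ_ref D = ρ (D + h) → h = D (ρ_ref − ρ)/ρ.
h = 149 km × (2.67 − 2.62)/2.62 = 2.84 km.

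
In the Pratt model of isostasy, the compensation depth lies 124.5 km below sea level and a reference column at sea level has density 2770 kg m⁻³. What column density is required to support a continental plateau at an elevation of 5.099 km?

Pratt balance: ρ_ref D = ρ (D + h).
ρ = ρ_ref D/(D + h) = 2770 × 124.5 km/(124.5 km + 5.099 km) = 2660 kg m⁻³.

2660 kg m⁻³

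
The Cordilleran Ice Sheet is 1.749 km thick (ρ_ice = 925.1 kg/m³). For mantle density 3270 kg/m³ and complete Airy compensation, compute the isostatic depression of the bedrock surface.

0.495 km

In Airy isostatic equilibrium: the ice load ρ_ice t is balanced by mantle displaced below, ρ_m s.
s = t ρ_ice / ρ_m = 1.749 km × 925.1/3270 = 0.495 km.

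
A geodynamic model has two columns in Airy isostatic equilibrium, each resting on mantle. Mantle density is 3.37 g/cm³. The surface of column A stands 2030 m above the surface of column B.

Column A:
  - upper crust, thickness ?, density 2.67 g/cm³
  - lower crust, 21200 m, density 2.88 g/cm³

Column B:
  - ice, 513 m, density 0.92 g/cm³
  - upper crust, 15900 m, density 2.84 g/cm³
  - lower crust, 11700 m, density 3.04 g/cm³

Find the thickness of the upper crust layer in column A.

14300 m

Take the compensation level at the base of the deeper column (depth z_c below the surface of column A) and equate Σ ρ_i t_i down to z_c; mantle fills any gap and the z_c terms cancel.
Column A: x×2.67 + 21200×2.88 + (z_c − 21200 − x)×3.37
Column B: 2030×0 + 513×0.92 + 15900×2.84 + 11700×3.04 + (z_c − 2030 − 28113)×3.37
The z_c×3.37 term appears on both sides and cancels. Collect the known terms of each column as K = Σ(ρt)_known − 3.37 × (depth of known layers): K_A = 61056 − 3.37×21200 = −10388; K_B = 81195.96 − 3.37×(2030 + 28113) = −20385.95.
Balance: K_A − x×(3.37 − 2.67) = K_B, so x = (K_A − K_B)/(3.37 − 2.67) = 9997.95/0.7 = 14300 m.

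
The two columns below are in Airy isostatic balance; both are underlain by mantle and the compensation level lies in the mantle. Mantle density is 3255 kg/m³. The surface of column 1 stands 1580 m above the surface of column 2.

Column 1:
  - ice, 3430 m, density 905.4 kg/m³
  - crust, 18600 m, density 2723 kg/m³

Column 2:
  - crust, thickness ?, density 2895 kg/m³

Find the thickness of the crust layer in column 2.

Take the compensation level at the base of the deeper column (depth z_c below the surface of column 1) and equate Σ ρ_i t_i down to z_c; mantle fills any gap and the z_c terms cancel.
Column 1: 3430×905.4 + 18600×2723 + (z_c − 22030)×3255
Column 2: 1580×0 + x×2895 + (z_c − 1580 − 0 − x)×3255
The z_c×3255 term appears on both sides and cancels. Collect the known terms of each column as K = Σ(ρt)_known − 3255 × (depth of known layers): K_1 = 53753322 − 3255×22030 = −17954328; K_2 = 0 − 3255×(1580 + 0) = −5142900.
Balance: K_1 = K_2 − x×(3255 − 2895), so x = (K_2 − K_1)/(3255 − 2895) = 12811400/360 = 35600 m.

35600 m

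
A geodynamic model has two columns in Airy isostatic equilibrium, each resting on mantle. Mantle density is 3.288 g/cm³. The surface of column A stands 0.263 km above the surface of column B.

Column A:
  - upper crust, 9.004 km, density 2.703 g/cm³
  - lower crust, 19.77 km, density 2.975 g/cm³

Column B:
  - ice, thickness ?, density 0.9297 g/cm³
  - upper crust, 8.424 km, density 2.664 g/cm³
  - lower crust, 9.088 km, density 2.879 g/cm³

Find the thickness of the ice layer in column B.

0.686 km

Take the compensation level at the base of the deeper column (depth z_c below the surface of column A) and equate Σ ρ_i t_i down to z_c; mantle fills any gap and the z_c terms cancel.
Column A: 9.004×2.703 + 19.77×2.975 + (z_c − 28.774)×3.288
Column B: 0.263×0 + x×0.9297 + 8.424×2.664 + 9.088×2.879 + (z_c − 0.263 − 17.512 − x)×3.288
The z_c×3.288 term appears on both sides and cancels. Collect the known terms of each column as K = Σ(ρt)_known − 3.288 × (depth of known layers): K_A = 83.153562 − 3.288×28.774 = −11.45535; K_B = 48.605888 − 3.288×(0.263 + 17.512) = −9.838312.
Balance: K_A = K_B − x×(3.288 − 0.9297), so x = (K_B − K_A)/(3.288 − 0.9297) = 1.61704/2.3583 = 0.686 km.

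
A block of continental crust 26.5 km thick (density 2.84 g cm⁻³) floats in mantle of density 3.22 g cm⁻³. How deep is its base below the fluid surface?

23.4 km

Draft d = t ρ_obj/ρ_fluid = 26.5 km × 2.84/3.22 = 23.4 km.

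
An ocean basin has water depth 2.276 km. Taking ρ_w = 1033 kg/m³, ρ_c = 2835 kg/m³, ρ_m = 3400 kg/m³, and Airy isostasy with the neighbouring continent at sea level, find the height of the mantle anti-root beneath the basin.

In Airy isostatic equilibrium: replacing crust with seawater at the top is compensated by replacing crust with mantle at the base: d (ρ_c − ρ_w) = a (ρ_m − ρ_c).
a = d (ρ_c − ρ_w)/(ρ_m − ρ_c) = 2.276 km × 1802/565 = 7.26 km.

7.26 km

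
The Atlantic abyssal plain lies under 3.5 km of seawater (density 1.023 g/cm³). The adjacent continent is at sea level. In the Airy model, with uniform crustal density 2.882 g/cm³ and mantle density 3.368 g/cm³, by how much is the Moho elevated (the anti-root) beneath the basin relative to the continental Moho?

13.4 km

Isostatic balance requires: replacing crust with seawater at the top is compensated by replacing crust with mantle at the base: d (ρ_c − ρ_w) = a (ρ_m − ρ_c).
a = d (ρ_c − ρ_w)/(ρ_m − ρ_c) = 3.5 km × 1.859/0.486 = 13.4 km.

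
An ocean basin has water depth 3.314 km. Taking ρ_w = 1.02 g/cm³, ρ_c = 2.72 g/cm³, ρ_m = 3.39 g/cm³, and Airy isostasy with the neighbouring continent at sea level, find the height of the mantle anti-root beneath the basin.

For local isostatic compensation: replacing crust with seawater at the top is compensated by replacing crust with mantle at the base: d (ρ_c − ρ_w) = a (ρ_m − ρ_c).
a = d (ρ_c − ρ_w)/(ρ_m − ρ_c) = 3.314 km × 1.7/0.67 = 8.41 km.

8.41 km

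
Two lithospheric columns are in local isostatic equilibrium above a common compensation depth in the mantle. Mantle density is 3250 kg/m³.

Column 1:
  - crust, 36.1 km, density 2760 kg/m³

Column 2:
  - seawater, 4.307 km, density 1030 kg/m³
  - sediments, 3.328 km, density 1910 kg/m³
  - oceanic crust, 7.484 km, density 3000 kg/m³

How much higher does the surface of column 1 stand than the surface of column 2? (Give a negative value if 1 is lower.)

For any compensation level in the mantle, the mantle terms cancel and isostasy reduces to e = (Σt_1 − Σt_2) − (Σ(ρt)_1 − Σ(ρt)_2) / ρ_m.
Σt_1 = 36.1 km; Σt_2 = 15.119 km; Σ(ρt)_1 = 99636; Σ(ρt)_2 = 33244.69 (in km·kg/m³).
e = (36.1 − 15.119) − (99636 − 33244.69) / 3250 = 0.553 km.

0.553 km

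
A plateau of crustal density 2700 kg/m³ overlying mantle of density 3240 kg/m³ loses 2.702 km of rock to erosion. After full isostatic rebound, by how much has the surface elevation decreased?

0.45 km

Rebound u = e ρ_c/ρ_m = 2.702 km × 2700/3240 = 2.252 km.
Net surface drop = e − u = 2.702 km − 2.252 km = e (ρ_m − ρ_c)/ρ_m = 0.45 km.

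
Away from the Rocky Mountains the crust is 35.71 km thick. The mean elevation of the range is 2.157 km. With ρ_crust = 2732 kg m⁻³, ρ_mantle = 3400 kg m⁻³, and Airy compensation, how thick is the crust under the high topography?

46.7 km

Root depth r = h ρ_c / (ρ_m − ρ_c) = 2.157 km × 2732 / 668 = 8.822 km.
Total thickness = T + h + r = 35.71 km + 2.157 km + 8.822 km = 46.7 km.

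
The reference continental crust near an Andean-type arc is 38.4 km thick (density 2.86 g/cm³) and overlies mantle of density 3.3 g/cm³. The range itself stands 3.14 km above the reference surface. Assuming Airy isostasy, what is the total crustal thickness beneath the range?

62 km

Root depth r = h ρ_c / (ρ_m − ρ_c) = 3.14 km × 2.86 / 0.44 = 20.41 km.
Total thickness = T + h + r = 38.4 km + 3.14 km + 20.41 km = 62 km.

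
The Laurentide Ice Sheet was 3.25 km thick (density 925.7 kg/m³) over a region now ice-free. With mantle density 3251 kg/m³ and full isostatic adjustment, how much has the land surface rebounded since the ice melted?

0.925 km

Removing the load lets mantle flow back in; uplift u satisfies ρ_ice t = ρ_m u.
u = t ρ_ice/ρ_m = 3.25 km × 925.7/3251 = 0.925 km.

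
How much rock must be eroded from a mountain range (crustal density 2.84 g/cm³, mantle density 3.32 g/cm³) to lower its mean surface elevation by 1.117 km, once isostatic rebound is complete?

7.73 km

Net drop Δ = e − u = e − e ρ_c/ρ_m = e (ρ_m − ρ_c)/ρ_m.
e = Δ ρ_m/(ρ_m − ρ_c) = 1.117 km × 3.32/0.48 = 7.73 km.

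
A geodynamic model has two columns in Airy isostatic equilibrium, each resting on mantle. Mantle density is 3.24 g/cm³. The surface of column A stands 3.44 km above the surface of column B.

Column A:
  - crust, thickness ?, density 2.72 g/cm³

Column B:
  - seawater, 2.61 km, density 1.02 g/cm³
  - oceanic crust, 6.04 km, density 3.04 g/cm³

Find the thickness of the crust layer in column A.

Take the compensation level at the base of the deeper column (depth z_c below the surface of column A) and equate Σ ρ_i t_i down to z_c; mantle fills any gap and the z_c terms cancel.
Column A: x×2.72 + (z_c − 0 − x)×3.24
Column B: 3.44×0 + 2.61×1.02 + 6.04×3.04 + (z_c − 3.44 − 8.65)×3.24
The z_c×3.24 term appears on both sides and cancels. Collect the known terms of each column as K = Σ(ρt)_known − 3.24 × (depth of known layers): K_A = 0 − 3.24×0 = 0; K_B = 21.0238 − 3.24×(3.44 + 8.65) = −18.1478.
Balance: K_A − x×(3.24 − 2.72) = K_B, so x = (K_A − K_B)/(3.24 − 2.72) = 18.1478/0.52 = 34.9 km.

34.9 km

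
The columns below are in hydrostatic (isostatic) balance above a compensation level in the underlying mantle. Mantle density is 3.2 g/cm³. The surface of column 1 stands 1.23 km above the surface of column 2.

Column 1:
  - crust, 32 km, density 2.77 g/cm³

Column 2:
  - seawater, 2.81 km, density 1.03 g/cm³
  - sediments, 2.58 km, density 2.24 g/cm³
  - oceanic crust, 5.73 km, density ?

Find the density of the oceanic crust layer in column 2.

Take the compensation level at the base of the deeper column (depth z_c below the surface of column 1) and equate Σ ρ_i t_i down to z_c; mantle fills any gap and the z_c terms cancel.
Column 1: 32×2.77 + (z_c − 32)×3.2
Column 2: 1.23×0 + 2.81×1.03 + 2.58×2.24 + 5.73×ρ + (z_c − 1.23 − 11.12)×3.2
The z_c×3.2 term appears on both sides and cancels. Collect the known terms of each column as K = Σ(ρt)_known − 3.2 × (depth of known layers): K_1 = 88.64 − 3.2×32 = −13.76; K_2 = 8.6735 − 3.2×(1.23 + 11.12) = −30.8465.
Balance: K_1 = K_2 + 5.73×ρ, so ρ = (K_1 − K_2)/5.73 = 17.0865/5.73 = 2.98 g/cm³.

2.98 g/cm³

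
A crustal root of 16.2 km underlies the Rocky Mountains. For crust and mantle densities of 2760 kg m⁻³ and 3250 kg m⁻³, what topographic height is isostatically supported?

Isostatic balance requires: ρ_c h = (ρ_m − ρ_c) r.
h = r (ρ_m − ρ_c) / ρ_c = 16.2 km × (3250 − 2760) / 2760 = 2.88 km.

2.88 km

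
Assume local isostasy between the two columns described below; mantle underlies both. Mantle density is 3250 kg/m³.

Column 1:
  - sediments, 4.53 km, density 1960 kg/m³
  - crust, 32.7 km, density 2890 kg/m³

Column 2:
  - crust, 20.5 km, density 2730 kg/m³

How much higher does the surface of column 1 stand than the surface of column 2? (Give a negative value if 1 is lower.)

For any compensation level in the mantle, the mantle terms cancel and isostasy reduces to e = (Σt_1 − Σt_2) − (Σ(ρt)_1 − Σ(ρt)_2) / ρ_m.
Σt_1 = 37.23 km; Σt_2 = 20.5 km; Σ(ρt)_1 = 103381.8; Σ(ρt)_2 = 55965 (in km·kg/m³).
e = (37.23 − 20.5) − (103381.8 − 55965) / 3250 = 2.14 km.

2.14 km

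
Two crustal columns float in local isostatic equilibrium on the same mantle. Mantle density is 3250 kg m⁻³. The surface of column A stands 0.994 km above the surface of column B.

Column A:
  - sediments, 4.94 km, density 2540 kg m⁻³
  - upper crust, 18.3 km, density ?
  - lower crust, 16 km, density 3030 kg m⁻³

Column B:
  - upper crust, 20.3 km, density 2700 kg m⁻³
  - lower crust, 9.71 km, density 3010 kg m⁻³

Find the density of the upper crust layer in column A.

2720 kg m⁻³

Take the compensation level at the base of the deeper column (depth z_c below the surface of column A) and equate Σ ρ_i t_i down to z_c; mantle fills any gap and the z_c terms cancel.
Column A: 4.94×2540 + 18.3×ρ + 16×3030 + (z_c − 39.24)×3250
Column B: 0.994×0 + 20.3×2700 + 9.71×3010 + (z_c − 0.994 − 30.01)×3250
The z_c×3250 term appears on both sides and cancels. Collect the known terms of each column as K = Σ(ρt)_known − 3250 × (depth of known layers): K_A = 61027.6 − 3250×39.24 = −66502.4; K_B = 84037.1 − 3250×(0.994 + 30.01) = −16725.9.
Balance: K_A + 18.3×ρ = K_B, so ρ = (K_B − K_A)/18.3 = 49776.5/18.3 = 2720 kg m⁻³.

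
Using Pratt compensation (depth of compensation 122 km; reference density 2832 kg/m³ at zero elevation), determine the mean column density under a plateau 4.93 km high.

Pratt balance: ρ_ref D = ρ (D + h).
ρ = ρ_ref D/(D + h) = 2832 × 122 km/(122 km + 4.93 km) = 2720 kg/m³.

2720 kg/m³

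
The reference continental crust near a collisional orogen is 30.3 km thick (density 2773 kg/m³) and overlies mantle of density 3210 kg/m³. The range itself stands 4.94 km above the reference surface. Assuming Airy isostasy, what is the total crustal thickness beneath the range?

66.6 km

Root depth r = h ρ_c / (ρ_m − ρ_c) = 4.94 km × 2773 / 437 = 31.35 km.
Total thickness = T + h + r = 30.3 km + 4.94 km + 31.35 km = 66.6 km.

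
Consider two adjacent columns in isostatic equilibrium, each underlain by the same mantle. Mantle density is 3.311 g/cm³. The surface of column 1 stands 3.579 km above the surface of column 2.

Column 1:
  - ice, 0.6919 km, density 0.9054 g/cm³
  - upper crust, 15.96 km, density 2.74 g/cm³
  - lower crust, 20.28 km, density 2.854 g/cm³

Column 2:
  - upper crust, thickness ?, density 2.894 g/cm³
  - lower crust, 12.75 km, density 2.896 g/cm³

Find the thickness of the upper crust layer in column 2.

6.96 km

Take the compensation level at the base of the deeper column (depth z_c below the surface of column 1) and equate Σ ρ_i t_i down to z_c; mantle fills any gap and the z_c terms cancel.
Column 1: 0.6919×0.9054 + 15.96×2.74 + 20.28×2.854 + (z_c − 36.9319)×3.311
Column 2: 3.579×0 + x×2.894 + 12.75×2.896 + (z_c − 3.579 − 12.75 − x)×3.311
The z_c×3.311 term appears on both sides and cancels. Collect the known terms of each column as K = Σ(ρt)_known − 3.311 × (depth of known layers): K_1 = 102.235966 − 3.311×36.9319 = −20.0455546; K_2 = 36.924 − 3.311×(3.579 + 12.75) = −17.141319.
Balance: K_1 = K_2 − x×(3.311 − 2.894), so x = (K_2 − K_1)/(3.311 − 2.894) = 2.90424/0.417 = 6.96 km.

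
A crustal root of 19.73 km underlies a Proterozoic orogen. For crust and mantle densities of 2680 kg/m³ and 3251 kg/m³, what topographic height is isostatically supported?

4.2 km

In Airy isostatic equilibrium: ρ_c h = (ρ_m − ρ_c) r.
h = r (ρ_m − ρ_c) / ρ_c = 19.73 km × (3251 − 2680) / 2680 = 4.2 km.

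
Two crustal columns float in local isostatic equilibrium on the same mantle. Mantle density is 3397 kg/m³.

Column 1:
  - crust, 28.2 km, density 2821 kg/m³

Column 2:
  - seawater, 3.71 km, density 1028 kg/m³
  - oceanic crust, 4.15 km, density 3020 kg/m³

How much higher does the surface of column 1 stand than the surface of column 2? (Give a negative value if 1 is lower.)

For any compensation level in the mantle, the mantle terms cancel and isostasy reduces to e = (Σt_1 − Σt_2) − (Σ(ρt)_1 − Σ(ρt)_2) / ρ_m.
Σt_1 = 28.2 km; Σt_2 = 7.86 km; Σ(ρt)_1 = 79552.2; Σ(ρt)_2 = 16346.88 (in km·kg/m³).
e = (28.2 − 7.86) − (79552.2 − 16346.88) / 3397 = 1.73 km.

1.73 km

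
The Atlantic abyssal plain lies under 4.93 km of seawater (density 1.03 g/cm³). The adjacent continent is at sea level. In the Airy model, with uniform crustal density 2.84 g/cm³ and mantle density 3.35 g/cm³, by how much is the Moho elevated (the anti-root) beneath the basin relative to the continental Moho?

In Airy isostatic equilibrium: replacing crust with seawater at the top is compensated by replacing crust with mantle at the base: d (ρ_c − ρ_w) = a (ρ_m − ρ_c).
a = d (ρ_c − ρ_w)/(ρ_m − ρ_c) = 4.93 km × 1.81/0.51 = 17.5 km.

17.5 km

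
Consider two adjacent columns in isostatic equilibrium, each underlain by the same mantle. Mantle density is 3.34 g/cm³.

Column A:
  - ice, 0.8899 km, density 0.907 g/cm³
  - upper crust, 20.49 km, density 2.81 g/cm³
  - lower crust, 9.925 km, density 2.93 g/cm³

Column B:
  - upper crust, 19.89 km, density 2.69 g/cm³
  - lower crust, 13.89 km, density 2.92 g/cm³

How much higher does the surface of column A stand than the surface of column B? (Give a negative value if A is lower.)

−0.499 km

For any compensation level in the mantle, the mantle terms cancel and isostasy reduces to e = (Σt_A − Σt_B) − (Σ(ρt)_A − Σ(ρt)_B) / ρ_m.
Σt_A = 31.3049 km; Σt_B = 33.78 km; Σ(ρt)_A = 87.4642893; Σ(ρt)_B = 94.0629 (in km·g/cm³).
e = (31.3049 − 33.78) − (87.4642893 − 94.0629) / 3.34 = −0.499 km.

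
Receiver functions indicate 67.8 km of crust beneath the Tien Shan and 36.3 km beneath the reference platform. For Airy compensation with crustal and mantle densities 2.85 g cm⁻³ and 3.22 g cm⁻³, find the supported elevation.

3.62 km

Excess crust Δ = 67.8 km − 36.3 km = 31.5 km, split between elevation h and root r with h + r = Δ.
Airy balance ρ_c h = (ρ_m − ρ_c) r gives r = h ρ_c/(ρ_m − ρ_c), so h (1 + ρ_c/(ρ_m − ρ_c)) = Δ, i.e. h = Δ (ρ_m − ρ_c)/ρ_m.
h = 31.5 km × 0.37/3.22 = 3.62 km.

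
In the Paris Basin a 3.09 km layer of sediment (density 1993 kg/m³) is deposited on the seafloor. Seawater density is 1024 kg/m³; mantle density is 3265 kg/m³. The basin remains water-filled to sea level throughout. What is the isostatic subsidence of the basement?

1.34 km

Submarine loading: the sediment displaces seawater, and the subsidence is in turn flooded, so s (ρ_m − ρ_w) = t (ρ_sed − ρ_w).
s = 3.09 km × (1993 − 1024) / (3265 − 1024) = 1.34 km.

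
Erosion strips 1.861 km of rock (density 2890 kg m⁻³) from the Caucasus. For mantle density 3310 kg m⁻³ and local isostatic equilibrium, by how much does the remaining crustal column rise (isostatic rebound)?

Unloading: uplift u = e ρ_c/ρ_m = 1.861 km × 2890/3310 = 1.62 km.

1.62 km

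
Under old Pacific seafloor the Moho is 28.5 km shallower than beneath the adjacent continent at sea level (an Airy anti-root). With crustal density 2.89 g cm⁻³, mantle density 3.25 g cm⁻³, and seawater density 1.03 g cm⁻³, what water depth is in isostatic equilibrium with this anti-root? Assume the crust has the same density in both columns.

Replacing a thickness d of crust by seawater at the top must be balanced by replacing crust with mantle at the base: d (ρ_c − ρ_w) = a (ρ_m − ρ_c).
d = a (ρ_m − ρ_c)/(ρ_c − ρ_w) = 28.5 km × 0.36/1.86 = 5.52 km.

5.52 km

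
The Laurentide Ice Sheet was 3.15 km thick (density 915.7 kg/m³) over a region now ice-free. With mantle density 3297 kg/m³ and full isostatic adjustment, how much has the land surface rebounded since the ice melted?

Removing the load lets mantle flow back in; uplift u satisfies ρ_ice t = ρ_m u.
u = t ρ_ice/ρ_m = 3.15 km × 915.7/3297 = 0.875 km.

0.875 km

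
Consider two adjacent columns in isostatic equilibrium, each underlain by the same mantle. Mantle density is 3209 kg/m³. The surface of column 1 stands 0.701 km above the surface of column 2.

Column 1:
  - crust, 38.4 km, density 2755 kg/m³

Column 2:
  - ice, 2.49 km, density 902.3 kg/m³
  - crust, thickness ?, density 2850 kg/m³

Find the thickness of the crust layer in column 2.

Take the compensation level at the base of the deeper column (depth z_c below the surface of column 1) and equate Σ ρ_i t_i down to z_c; mantle fills any gap and the z_c terms cancel.
Column 1: 38.4×2755 + (z_c − 38.4)×3209
Column 2: 0.701×0 + 2.49×902.3 + x×2850 + (z_c − 0.701 − 2.49 − x)×3209
The z_c×3209 term appears on both sides and cancels. Collect the known terms of each column as K = Σ(ρt)_known − 3209 × (depth of known layers): K_1 = 105792 − 3209×38.4 = −17433.6; K_2 = 2246.727 − 3209×(0.701 + 2.49) = −7993.192.
Balance: K_1 = K_2 − x×(3209 − 2850), so x = (K_2 − K_1)/(3209 − 2850) = 9440.41/359 = 26.3 km.

26.3 km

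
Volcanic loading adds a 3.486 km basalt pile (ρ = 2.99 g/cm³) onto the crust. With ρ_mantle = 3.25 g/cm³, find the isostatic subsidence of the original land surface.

Subaerial loading: s = t ρ_load / ρ_m.
s = 3.486 km × 2.99/3.25 = 3.21 km.

3.21 km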